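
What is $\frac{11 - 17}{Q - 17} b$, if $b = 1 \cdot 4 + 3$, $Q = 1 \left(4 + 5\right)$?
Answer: $\frac{21}{4} \approx 5.25$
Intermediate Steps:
$Q = 9$ ($Q = 1 \cdot 9 = 9$)
$b = 7$ ($b = 4 + 3 = 7$)
$\frac{11 - 17}{Q - 17} b = \frac{11 - 17}{9 - 17} \cdot 7 = - \frac{6}{-8} \cdot 7 = \left(-6\right) \left(- \frac{1}{8}\right) 7 = \frac{3}{4} \cdot 7 = \frac{21}{4}$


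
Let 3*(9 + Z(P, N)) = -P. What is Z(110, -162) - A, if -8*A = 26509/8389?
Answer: -9114817/201336 ≈ -45.272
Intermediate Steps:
A = -26509/67112 (A = -26509/(8*8389) = -1/8*26509/8389 = -26509/67112 ≈ -0.39500)
Z(P, N) = -9 - P/3 (Z(P, N) = -9 + (-P)/3 = -9 - P/3)
Z(110, -162) - A = (-9 - 1/3*110) - 1*(-26509/67112) = (-9 - 110/3) + 26509/67112 = -137/3 + 26509/67112 = -9114817/201336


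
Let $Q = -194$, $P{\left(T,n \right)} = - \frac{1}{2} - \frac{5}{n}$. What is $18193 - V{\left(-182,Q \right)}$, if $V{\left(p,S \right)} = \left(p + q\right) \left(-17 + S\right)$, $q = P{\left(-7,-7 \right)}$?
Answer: $- \frac{282293}{14} \approx -20164.0$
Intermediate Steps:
$P{\left(T,n \right)} = - \frac{1}{2} - \frac{5}{n}$ ($P{\left(T,n \right)} = \left(-1\right) \frac{1}{2} - \frac{5}{n} = - \frac{1}{2} - \frac{5}{n}$)
$q = \frac{3}{14}$ ($q = \frac{-10 - -7}{2 \left(-7\right)} = \frac{1}{2} \left(- \frac{1}{7}\right) \left(-10 + 7\right) = \frac{1}{2} \left(- \frac{1}{7}\right) \left(-3\right) = \frac{3}{14} \approx 0.21429$)
$V{\left(p,S \right)} = \left(-17 + S\right) \left(\frac{3}{14} + p\right)$ ($V{\left(p,S \right)} = \left(p + \frac{3}{14}\right) \left(-17 + S\right) = \left(\frac{3}{14} + p\right) \left(-17 + S\right) = \left(-17 + S\right) \left(\frac{3}{14} + p\right)$)
$18193 - V{\left(-182,Q \right)} = 18193 - \left(- \frac{51}{14} - -3094 + \frac{3}{14} \left(-194\right) - -35308\right) = 18193 - \left(- \frac{51}{14} + 3094 - \frac{291}{7} + 35308\right) = 18193 - \frac{536995}{14} = - \frac{282293}{14}$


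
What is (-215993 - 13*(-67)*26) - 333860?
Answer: -527207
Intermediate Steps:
(-215993 - 13*(-67)*26) - 333860 = (-215993 + 871*26) - 333860 = (-215993 + 22646) - 333860 = -193347 - 333860 = -527207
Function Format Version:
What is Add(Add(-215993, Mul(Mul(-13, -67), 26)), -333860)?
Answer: -527207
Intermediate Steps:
Add(Add(-215993, Mul(Mul(-13, -67), 26)), -333860) = Add(Add(-215993, Mul(871, 26)), -333860) = Add(Add(-215993, 22646), -333860) = Add(-193347, -333860) = -527207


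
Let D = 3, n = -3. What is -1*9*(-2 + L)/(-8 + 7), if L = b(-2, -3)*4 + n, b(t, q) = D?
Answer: 63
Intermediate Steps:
b(t, q) = 3
L = 9 (L = 3*4 - 3 = 12 - 3 = 9)
-1*9*(-2 + L)/(-8 + 7) = -1*9*(-2 + 9)/(-8 + 7) = -9*7/(-1) = -9*7*(-1) = -9*(-7) = -1*(-63) = 63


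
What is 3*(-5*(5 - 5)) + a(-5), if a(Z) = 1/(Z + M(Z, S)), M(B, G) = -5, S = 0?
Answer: -⅒ ≈ -0.10000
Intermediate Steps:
a(Z) = 1/(-5 + Z) (a(Z) = 1/(Z - 5) = 1/(-5 + Z))
3*(-5*(5 - 5)) + a(-5) = 3*(-5*(5 - 5)) + 1/(-5 - 5) = 3*(-5*0) + 1/(-10) = 3*0 - ⅒ = 0 - ⅒ = -⅒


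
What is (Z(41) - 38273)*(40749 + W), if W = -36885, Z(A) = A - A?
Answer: -147886872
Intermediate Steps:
Z(A) = 0
(Z(41) - 38273)*(40749 + W) = (0 - 38273)*(40749 - 36885) = -38273*3864 = -147886872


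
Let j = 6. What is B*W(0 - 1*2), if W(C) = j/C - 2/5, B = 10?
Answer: -34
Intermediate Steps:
W(C) = -⅖ + 6/C (W(C) = 6/C - 2/5 = 6/C - 2*⅕ = 6/C - ⅖ = -⅖ + 6/C)
B*W(0 - 1*2) = 10*(-⅖ + 6/(0 - 1*2)) = 10*(-⅖ + 6/(0 - 2)) = 10*(-⅖ + 6/(-2)) = 10*(-⅖ + 6*(-½)) = 10*(-⅖ - 3) = 10*(-17/5) = -34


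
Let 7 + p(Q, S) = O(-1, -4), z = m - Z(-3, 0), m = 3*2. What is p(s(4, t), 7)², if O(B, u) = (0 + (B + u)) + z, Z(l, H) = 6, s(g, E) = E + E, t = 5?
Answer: 144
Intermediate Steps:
s(g, E) = 2*E
m = 6
z = 0 (z = 6 - 1*6 = 6 - 6 = 0)
O(B, u) = B + u (O(B, u) = (0 + (B + u)) + 0 = (B + u) + 0 = B + u)
p(Q, S) = -12 (p(Q, S) = -7 + (-1 - 4) = -7 - 5 = -12)
p(s(4, t), 7)² = (-12)² = 144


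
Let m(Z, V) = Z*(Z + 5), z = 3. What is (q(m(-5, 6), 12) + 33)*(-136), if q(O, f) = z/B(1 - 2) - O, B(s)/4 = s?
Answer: -4386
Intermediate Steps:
B(s) = 4*s
m(Z, V) = Z*(5 + Z)
q(O, f) = -3/4 - O (q(O, f) = 3/((4*(1 - 2))) - O = 3/((4*(-1))) - O = 3/(-4) - O = 3*(-1/4) - O = -3/4 - O)
(q(m(-5, 6), 12) + 33)*(-136) = ((-3/4 - (-5)*(5 - 5)) + 33)*(-136) = ((-3/4 - (-5)*0) + 33)*(-136) = ((-3/4 - 1*0) + 33)*(-136) = ((-3/4 + 0) + 33)*(-136) = (-3/4 + 33)*(-136) = (129/4)*(-136) = -4386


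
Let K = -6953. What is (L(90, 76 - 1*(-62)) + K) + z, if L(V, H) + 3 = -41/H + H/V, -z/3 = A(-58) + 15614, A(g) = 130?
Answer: -37388867/690 ≈ -54187.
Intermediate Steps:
z = -47232 (z = -3*(130 + 15614) = -3*15744 = -47232)
L(V, H) = -3 - 41/H + H/V (L(V, H) = -3 + (-41/H + H/V) = -3 - 41/H + H/V)
(L(90, 76 - 1*(-62)) + K) + z = ((-3 - 41/(76 - 1*(-62)) + (76 - 1*(-62))/90) - 6953) - 47232 = ((-3 - 41/(76 + 62) + (76 + 62)*(1/90)) - 6953) - 47232 = ((-3 - 41/138 + 138*(1/90)) - 6953) - 47232 = ((-3 - 41*1/138 + 23/15) - 6953) - 47232 = ((-3 - 41/138 + 23/15) - 6953) - 47232 = (-1217/690 - 6953) - 47232 = -4798787/690 - 47232 = -37388867/690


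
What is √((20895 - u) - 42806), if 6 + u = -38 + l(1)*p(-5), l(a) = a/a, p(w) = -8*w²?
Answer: I*√21667 ≈ 147.2*I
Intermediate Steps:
l(a) = 1
u = -244 (u = -6 + (-38 + 1*(-8*(-5)²)) = -6 + (-38 + 1*(-8*25)) = -6 + (-38 + 1*(-200)) = -6 + (-38 - 200) = -6 - 238 = -244)
√((20895 - u) - 42806) = √((20895 - 1*(-244)) - 42806) = √((20895 + 244) - 42806) = √(21139 - 42806) = √(-21667) = I*√21667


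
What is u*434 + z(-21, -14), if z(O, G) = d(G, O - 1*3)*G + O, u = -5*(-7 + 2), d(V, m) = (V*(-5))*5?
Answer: 5929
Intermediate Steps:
d(V, m) = -25*V (d(V, m) = -5*V*5 = -25*V)
u = 25 (u = -5*(-5) = 25)
z(O, G) = O - 25*G² (z(O, G) = (-25*G)*G + O = -25*G² + O = O - 25*G²)
u*434 + z(-21, -14) = 25*434 + (-21 - 25*(-14)²) = 10850 + (-21 - 25*196) = 10850 + (-21 - 4900) = 10850 - 4921 = 5929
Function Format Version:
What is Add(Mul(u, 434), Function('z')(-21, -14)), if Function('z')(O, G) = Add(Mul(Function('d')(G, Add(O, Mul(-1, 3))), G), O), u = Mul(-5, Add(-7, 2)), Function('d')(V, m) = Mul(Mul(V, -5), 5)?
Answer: 5929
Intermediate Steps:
Function('d')(V, m) = Mul(-25, V) (Function('d')(V, m) = Mul(Mul(-5, V), 5) = Mul(-25, V))
u = 25 (u = Mul(-5, -5) = 25)
Function('z')(O, G) = Add(O, Mul(-25, Pow(G, 2))) (Function('z')(O, G) = Add(Mul(Mul(-25, G), G), O) = Add(Mul(-25, Pow(G, 2)), O) = Add(O, Mul(-25, Pow(G, 2))))
Add(Mul(u, 434), Function('z')(-21, -14)) = Add(Mul(25, 434), Add(-21, Mul(-25, Pow(-14, 2)))) = Add(10850, Add(-21, Mul(-25, 196))) = Add(10850, Add(-21, -4900)) = Add(10850, -4921) = 5929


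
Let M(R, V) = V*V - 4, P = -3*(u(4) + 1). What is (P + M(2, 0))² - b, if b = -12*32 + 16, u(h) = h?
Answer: 729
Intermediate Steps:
P = -15 (P = -3*(4 + 1) = -3*5 = -15)
M(R, V) = -4 + V² (M(R, V) = V² - 4 = -4 + V²)
b = -368 (b = -384 + 16 = -368)
(P + M(2, 0))² - b = (-15 + (-4 + 0²))² - 1*(-368) = (-15 + (-4 + 0))² + 368 = (-15 - 4)² + 368 = (-19)² + 368 = 361 + 368 = 729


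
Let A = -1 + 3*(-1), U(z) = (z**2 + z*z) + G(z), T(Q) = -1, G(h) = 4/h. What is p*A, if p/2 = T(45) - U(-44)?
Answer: 340816/11 ≈ 30983.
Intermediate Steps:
U(z) = 2*z**2 + 4/z (U(z) = (z**2 + z*z) + 4/z = (z**2 + z**2) + 4/z = 2*z**2 + 4/z)
p = -85204/11 (p = 2*(-1 - 2*(2 + (-44)**3)/(-44)) = 2*(-1 - 2*(-1)*(2 - 85184)/44) = 2*(-1 - 2*(-1)*(-85182)/44) = 2*(-1 - 1*42591/11) = 2*(-1 - 42591/11) = 2*(-42602/11) = -85204/11 ≈ -7745.8)
A = -4 (A = -1 - 3 = -4)
p*A = -85204/11*(-4) = 340816/11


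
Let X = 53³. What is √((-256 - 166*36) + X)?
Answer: √142645 ≈ 377.68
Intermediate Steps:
X = 148877
√((-256 - 166*36) + X) = √((-256 - 166*36) + 148877) = √((-256 - 5976) + 148877) = √(-6232 + 148877) = √142645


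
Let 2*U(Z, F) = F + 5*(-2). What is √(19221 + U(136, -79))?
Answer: √76706/2 ≈ 138.48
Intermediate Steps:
U(Z, F) = -5 + F/2 (U(Z, F) = (F + 5*(-2))/2 = (F - 10)/2 = (-10 + F)/2 = -5 + F/2)
√(19221 + U(136, -79)) = √(19221 + (-5 + (½)*(-79))) = √(19221 + (-5 - 79/2)) = √(19221 - 89/2) = √(38353/2) = √76706/2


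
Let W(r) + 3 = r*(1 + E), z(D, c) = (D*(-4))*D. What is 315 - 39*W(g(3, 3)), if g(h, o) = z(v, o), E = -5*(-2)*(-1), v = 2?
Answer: -5184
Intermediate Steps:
E = -10 (E = 10*(-1) = -10)
z(D, c) = -4*D² (z(D, c) = (-4*D)*D = -4*D²)
g(h, o) = -16 (g(h, o) = -4*2² = -4*4 = -16)
W(r) = -3 - 9*r (W(r) = -3 + r*(1 - 10) = -3 + r*(-9) = -3 - 9*r)
315 - 39*W(g(3, 3)) = 315 - 39*(-3 - 9*(-16)) = 315 - 39*(-3 + 144) = 315 - 39*141 = 315 - 5499 = -5184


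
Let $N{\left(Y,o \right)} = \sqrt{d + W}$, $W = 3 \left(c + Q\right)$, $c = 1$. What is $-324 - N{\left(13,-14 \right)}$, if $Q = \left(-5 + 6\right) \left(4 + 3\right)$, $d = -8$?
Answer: $-328$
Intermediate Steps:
$Q = 7$ ($Q = 1 \cdot 7 = 7$)
$W = 24$ ($W = 3 \left(1 + 7\right) = 3 \cdot 8 = 24$)
$N{\left(Y,o \right)} = 4$ ($N{\left(Y,o \right)} = \sqrt{-8 + 24} = \sqrt{16} = 4$)
$-324 - N{\left(13,-14 \right)} = -324 - 4 = -328$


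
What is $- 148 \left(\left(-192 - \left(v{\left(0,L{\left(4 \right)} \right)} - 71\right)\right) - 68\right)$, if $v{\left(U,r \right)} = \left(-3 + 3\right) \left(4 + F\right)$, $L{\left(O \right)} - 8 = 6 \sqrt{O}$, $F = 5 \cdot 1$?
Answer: $27972$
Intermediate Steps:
$F = 5$
$L{\left(O \right)} = 8 + 6 \sqrt{O}$
$v{\left(U,r \right)} = 0$ ($v{\left(U,r \right)} = \left(-3 + 3\right) \left(4 + 5\right) = 0 \cdot 9 = 0$)
$- 148 \left(\left(-192 - \left(v{\left(0,L{\left(4 \right)} \right)} - 71\right)\right) - 68\right) = - 148 \left(\left(-192 - \left(0 - 71\right)\right) - 68\right) = - 148 \left(\left(-192 - -71\right) - 68\right) = - 148 \left(\left(-192 + 71\right) - 68\right) = - 148 \left(-121 - 68\right) = \left(-148\right) \left(-189\right) = 27972$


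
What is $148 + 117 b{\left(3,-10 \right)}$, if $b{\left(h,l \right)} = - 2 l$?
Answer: $2488$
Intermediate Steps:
$148 + 117 b{\left(3,-10 \right)} = 148 + 117 \left(\left(-2\right) \left(-10\right)\right) = 148 + 117 \cdot 20 = 148 + 2340 = 2488$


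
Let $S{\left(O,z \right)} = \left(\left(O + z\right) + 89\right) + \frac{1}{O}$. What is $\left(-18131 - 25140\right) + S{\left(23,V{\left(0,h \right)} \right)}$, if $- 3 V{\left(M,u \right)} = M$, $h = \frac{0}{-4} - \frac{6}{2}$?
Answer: $- \frac{992656}{23} \approx -43159.0$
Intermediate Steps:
$h = -3$ ($h = 0 \left(- \frac{1}{4}\right) - 3 = 0 - 3 = -3$)
$V{\left(M,u \right)} = - \frac{M}{3}$
$S{\left(O,z \right)} = 89 + O + z + \frac{1}{O}$ ($S{\left(O,z \right)} = \left(89 + O + z\right) + \frac{1}{O} = 89 + O + z + \frac{1}{O}$)
$\left(-18131 - 25140\right) + S{\left(23,V{\left(0,h \right)} \right)} = \left(-18131 - 25140\right) + \left(89 + 23 - 0 + \frac{1}{23}\right) = -43271 + \left(89 + 23 + 0 + \frac{1}{23}\right) = -43271 + \frac{2577}{23} = - \frac{992656}{23}$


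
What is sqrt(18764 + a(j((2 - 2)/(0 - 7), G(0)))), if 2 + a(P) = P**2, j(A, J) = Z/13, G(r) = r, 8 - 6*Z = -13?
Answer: sqrt(12683161)/26 ≈ 136.97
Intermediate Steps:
Z = 7/2 (Z = 4/3 - 1/6*(-13) = 4/3 + 13/6 = 7/2 ≈ 3.5000)
j(A, J) = 7/26 (j(A, J) = (7/2)/13 = (7/2)*(1/13) = 7/26)
a(P) = -2 + P**2
sqrt(18764 + a(j((2 - 2)/(0 - 7), G(0)))) = sqrt(18764 + (-2 + (7/26)**2)) = sqrt(18764 + (-2 + 49/676)) = sqrt(18764 - 1303/676) = sqrt(12683161/676) = sqrt(12683161)/26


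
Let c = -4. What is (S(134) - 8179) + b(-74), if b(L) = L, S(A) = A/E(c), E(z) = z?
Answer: -16573/2 ≈ -8286.5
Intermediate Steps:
S(A) = -A/4 (S(A) = A/(-4) = A*(-¼) = -A/4)
(S(134) - 8179) + b(-74) = (-¼*134 - 8179) - 74 = (-67/2 - 8179) - 74 = -16425/2 - 74 = -16573/2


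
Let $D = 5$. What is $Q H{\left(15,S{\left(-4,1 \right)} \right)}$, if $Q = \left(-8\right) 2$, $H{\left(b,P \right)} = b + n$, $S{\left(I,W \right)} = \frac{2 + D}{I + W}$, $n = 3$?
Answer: $-288$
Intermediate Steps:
$S{\left(I,W \right)} = \frac{7}{I + W}$ ($S{\left(I,W \right)} = \frac{2 + 5}{I + W} = \frac{7}{I + W}$)
$H{\left(b,P \right)} = 3 + b$ ($H{\left(b,P \right)} = b + 3 = 3 + b$)
$Q = -16$
$Q H{\left(15,S{\left(-4,1 \right)} \right)} = - 16 \left(3 + 15\right) = \left(-16\right) 18 = -288$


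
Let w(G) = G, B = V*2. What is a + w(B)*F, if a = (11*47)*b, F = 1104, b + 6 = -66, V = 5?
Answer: -26184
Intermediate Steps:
b = -72 (b = -6 - 66 = -72)
B = 10 (B = 5*2 = 10)
a = -37224 (a = (11*47)*(-72) = 517*(-72) = -37224)
a + w(B)*F = -37224 + 10*1104 = -37224 + 11040 = -26184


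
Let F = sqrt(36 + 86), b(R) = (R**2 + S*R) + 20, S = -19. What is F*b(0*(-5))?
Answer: 20*sqrt(122) ≈ 220.91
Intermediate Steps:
b(R) = 20 + R**2 - 19*R (b(R) = (R**2 - 19*R) + 20 = 20 + R**2 - 19*R)
F = sqrt(122) ≈ 11.045
F*b(0*(-5)) = sqrt(122)*(20 + (0*(-5))**2 - 0*(-5)) = sqrt(122)*(20 + 0**2 - 19*0) = sqrt(122)*(20 + 0 + 0) = sqrt(122)*20 = 20*sqrt(122)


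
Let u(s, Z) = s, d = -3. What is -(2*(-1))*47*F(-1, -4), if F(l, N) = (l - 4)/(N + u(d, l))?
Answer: 470/7 ≈ 67.143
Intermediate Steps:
F(l, N) = (-4 + l)/(-3 + N) (F(l, N) = (l - 4)/(N - 3) = (-4 + l)/(-3 + N))
-(2*(-1))*47*F(-1, -4) = -(2*(-1))*47*(-4 - 1)/(-3 - 4) = -(-2*47)*-5/(-7) = -(-94)*(-⅐*(-5)) = -(-94)*5/7 = -1*(-470/7) = 470/7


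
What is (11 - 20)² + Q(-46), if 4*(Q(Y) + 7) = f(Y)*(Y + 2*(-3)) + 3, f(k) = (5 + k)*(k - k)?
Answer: 299/4 ≈ 74.750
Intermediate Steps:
f(k) = 0 (f(k) = (5 + k)*0 = 0)
Q(Y) = -25/4 (Q(Y) = -7 + (0*(Y + 2*(-3)) + 3)/4 = -7 + (0*(Y - 6) + 3)/4 = -7 + (0*(-6 + Y) + 3)/4 = -7 + (0 + 3)/4 = -7 + (¼)*3 = -7 + ¾ = -25/4)
(11 - 20)² + Q(-46) = (11 - 20)² - 25/4 = (-9)² - 25/4 = 81 - 25/4 = 299/4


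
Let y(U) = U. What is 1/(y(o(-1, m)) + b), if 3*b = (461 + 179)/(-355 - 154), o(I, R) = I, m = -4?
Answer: -1527/2167 ≈ -0.70466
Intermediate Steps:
b = -640/1527 (b = ((461 + 179)/(-355 - 154))/3 = (640/(-509))/3 = (640*(-1/509))/3 = (⅓)*(-640/509) = -640/1527 ≈ -0.41912)
1/(y(o(-1, m)) + b) = 1/(-1 - 640/1527) = 1/(-2167/1527) = -1527/2167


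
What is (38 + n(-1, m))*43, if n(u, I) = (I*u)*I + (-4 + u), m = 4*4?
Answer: -9589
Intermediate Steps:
m = 16
n(u, I) = -4 + u + u*I**2 (n(u, I) = u*I**2 + (-4 + u) = -4 + u + u*I**2)
(38 + n(-1, m))*43 = (38 + (-4 - 1 - 1*16**2))*43 = (38 + (-4 - 1 - 1*256))*43 = (38 + (-4 - 1 - 256))*43 = (38 - 261)*43 = -223*43 = -9589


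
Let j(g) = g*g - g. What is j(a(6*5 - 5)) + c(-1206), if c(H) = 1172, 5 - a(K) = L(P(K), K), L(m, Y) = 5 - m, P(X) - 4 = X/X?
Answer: 1192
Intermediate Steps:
P(X) = 5 (P(X) = 4 + X/X = 4 + 1 = 5)
a(K) = 5 (a(K) = 5 - (5 - 1*5) = 5 - (5 - 5) = 5 - 1*0 = 5 + 0 = 5)
j(g) = g² - g
j(a(6*5 - 5)) + c(-1206) = 5*(-1 + 5) + 1172 = 5*4 + 1172 = 20 + 1172 = 1192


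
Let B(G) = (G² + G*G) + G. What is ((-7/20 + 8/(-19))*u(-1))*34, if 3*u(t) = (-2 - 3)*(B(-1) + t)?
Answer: 0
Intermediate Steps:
B(G) = G + 2*G² (B(G) = (G² + G²) + G = 2*G² + G = G + 2*G²)
u(t) = -5/3 - 5*t/3 (u(t) = ((-2 - 3)*(-(1 + 2*(-1)) + t))/3 = (-5*(-(1 - 2) + t))/3 = (-5*(-1*(-1) + t))/3 = (-5*(1 + t))/3 = (-5 - 5*t)/3 = -5/3 - 5*t/3)
((-7/20 + 8/(-19))*u(-1))*34 = ((-7/20 + 8/(-19))*(-5/3 - 5/3*(-1)))*34 = ((-7*1/20 + 8*(-1/19))*(-5/3 + 5/3))*34 = ((-7/20 - 8/19)*0)*34 = -293/380*0*34 = 0*34 = 0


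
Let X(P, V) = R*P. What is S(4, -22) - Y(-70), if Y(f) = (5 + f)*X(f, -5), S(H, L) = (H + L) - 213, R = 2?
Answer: -9331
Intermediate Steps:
X(P, V) = 2*P
S(H, L) = -213 + H + L
Y(f) = 2*f*(5 + f) (Y(f) = (5 + f)*(2*f) = 2*f*(5 + f))
S(4, -22) - Y(-70) = (-213 + 4 - 22) - 2*(-70)*(5 - 70) = -231 - 2*(-70)*(-65) = -231 - 1*9100 = -231 - 9100 = -9331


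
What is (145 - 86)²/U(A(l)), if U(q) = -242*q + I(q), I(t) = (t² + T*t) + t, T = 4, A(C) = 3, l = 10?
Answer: -3481/702 ≈ -4.9587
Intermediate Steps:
I(t) = t² + 5*t (I(t) = (t² + 4*t) + t = t² + 5*t)
U(q) = -242*q + q*(5 + q)
(145 - 86)²/U(A(l)) = (145 - 86)²/((3*(-237 + 3))) = 59²/((3*(-234))) = 3481/(-702) = 3481*(-1/702) = -3481/702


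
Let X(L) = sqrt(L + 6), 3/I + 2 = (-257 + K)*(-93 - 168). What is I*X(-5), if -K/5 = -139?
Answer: -3/114320 ≈ -2.6242e-5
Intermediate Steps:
K = 695 (K = -5*(-139) = 695)
I = -3/114320 (I = 3/(-2 + (-257 + 695)*(-93 - 168)) = 3/(-2 + 438*(-261)) = 3/(-2 - 114318) = 3/(-114320) = 3*(-1/114320) = -3/114320 ≈ -2.6242e-5)
X(L) = sqrt(6 + L)
I*X(-5) = -3*sqrt(6 - 5)/114320 = -3*sqrt(1)/114320 = -3/114320*1 = -3/114320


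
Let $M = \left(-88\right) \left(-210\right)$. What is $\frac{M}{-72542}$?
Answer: $- \frac{9240}{36271} \approx -0.25475$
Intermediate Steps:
$M = 18480$
$\frac{M}{-72542} = \frac{18480}{-72542} = 18480 \left(- \frac{1}{72542}\right) = - \frac{9240}{36271}$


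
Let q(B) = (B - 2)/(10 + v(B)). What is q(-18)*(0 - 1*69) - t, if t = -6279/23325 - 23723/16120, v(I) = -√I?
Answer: 175534128723/1478929400 + 2070*I*√2/59 ≈ 118.69 + 49.617*I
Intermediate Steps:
q(B) = (-2 + B)/(10 - √B) (q(B) = (B - 2)/(10 - √B) = (-2 + B)/(10 - √B))
t = -43637097/25066600 (t = -6279*1/23325 - 23723*1/16120 = -2093/7775 - 23723/16120 = -43637097/25066600 ≈ -1.7408)
q(-18)*(0 - 1*69) - t = ((2 - 1*(-18))/(-10 + √(-18)))*(0 - 1*69) - 1*(-43637097/25066600) = ((2 + 18)/(-10 + 3*I*√2))*(0 - 69) + 43637097/25066600 = (20/(-10 + 3*I*√2))*(-69) + 43637097/25066600 = -1380/(-10 + 3*I*√2) + 43637097/25066600 = 43637097/25066600 - 1380/(-10 + 3*I*√2)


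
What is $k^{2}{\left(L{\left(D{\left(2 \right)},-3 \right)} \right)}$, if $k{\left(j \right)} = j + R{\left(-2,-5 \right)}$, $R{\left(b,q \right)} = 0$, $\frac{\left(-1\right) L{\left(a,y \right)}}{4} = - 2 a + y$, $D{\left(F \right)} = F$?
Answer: $784$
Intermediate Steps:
$L{\left(a,y \right)} = - 4 y + 8 a$ ($L{\left(a,y \right)} = - 4 \left(- 2 a + y\right) = - 4 \left(y - 2 a\right) = - 4 y + 8 a$)
$k{\left(j \right)} = j$ ($k{\left(j \right)} = j + 0 = j$)
$k^{2}{\left(L{\left(D{\left(2 \right)},-3 \right)} \right)} = \left(\left(-4\right) \left(-3\right) + 8 \cdot 2\right)^{2} = \left(12 + 16\right)^{2} = 28^{2} = 784$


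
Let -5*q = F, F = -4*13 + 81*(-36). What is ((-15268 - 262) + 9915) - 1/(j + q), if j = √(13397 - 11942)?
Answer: -49258438975/8772649 + 25*√1455/8772649 ≈ -5615.0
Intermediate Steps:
j = √1455 ≈ 38.144
F = -2968 (F = -52 - 2916 = -2968)
q = 2968/5 (q = -⅕*(-2968) = 2968/5 ≈ 593.60)
((-15268 - 262) + 9915) - 1/(j + q) = ((-15268 - 262) + 9915) - 1/(√1455 + 2968/5) = (-15530 + 9915) - 1/(2968/5 + √1455) = -5615 - 1/(2968/5 + √1455)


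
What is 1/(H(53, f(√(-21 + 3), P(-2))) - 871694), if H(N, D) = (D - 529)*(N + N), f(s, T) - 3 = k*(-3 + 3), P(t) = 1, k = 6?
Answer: -1/927450 ≈ -1.0782e-6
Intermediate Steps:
f(s, T) = 3 (f(s, T) = 3 + 6*(-3 + 3) = 3 + 6*0 = 3 + 0 = 3)
H(N, D) = 2*N*(-529 + D) (H(N, D) = (-529 + D)*(2*N) = 2*N*(-529 + D))
1/(H(53, f(√(-21 + 3), P(-2))) - 871694) = 1/(2*53*(-529 + 3) - 871694) = 1/(2*53*(-526) - 871694) = 1/(-55756 - 871694) = 1/(-927450) = -1/927450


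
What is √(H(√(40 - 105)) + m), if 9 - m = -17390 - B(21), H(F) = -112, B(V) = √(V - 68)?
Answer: √(17287 + I*√47) ≈ 131.48 + 0.026*I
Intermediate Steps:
B(V) = √(-68 + V)
m = 17399 + I*√47 (m = 9 - (-17390 - √(-68 + 21)) = 9 - (-17390 - √(-47)) = 9 - (-17390 - I*√47) = 9 + (17390 + I*√47) = 17399 + I*√47 ≈ 17399.0 + 6.8557*I)
√(H(√(40 - 105)) + m) = √(-112 + (17399 + I*√47)) = √(17287 + I*√47)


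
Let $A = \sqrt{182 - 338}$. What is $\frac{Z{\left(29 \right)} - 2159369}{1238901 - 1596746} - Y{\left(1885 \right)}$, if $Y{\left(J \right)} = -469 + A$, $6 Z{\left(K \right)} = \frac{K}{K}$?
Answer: $\frac{1019932043}{2147070} - 2 i \sqrt{39} \approx 475.03 - 12.49 i$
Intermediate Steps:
$A = 2 i \sqrt{39}$ ($A = \sqrt{-156} = 2 i \sqrt{39} \approx 12.49 i$)
$Z{\left(K \right)} = \frac{1}{6}$ ($Z{\left(K \right)} = \frac{K \frac{1}{K}}{6} = \frac{1}{6} \cdot 1 = \frac{1}{6}$)
$Y{\left(J \right)} = -469 + 2 i \sqrt{39}$
$\frac{Z{\left(29 \right)} - 2159369}{1238901 - 1596746} - Y{\left(1885 \right)} = \frac{\frac{1}{6} - 2159369}{1238901 - 1596746} - \left(-469 + 2 i \sqrt{39}\right) = - \frac{12956213}{6 \left(-357845\right)} + \left(469 - 2 i \sqrt{39}\right) = \left(- \frac{12956213}{6}\right) \left(- \frac{1}{357845}\right) + \left(469 - 2 i \sqrt{39}\right) = \frac{12956213}{2147070} + \left(469 - 2 i \sqrt{39}\right) = \frac{1019932043}{2147070} - 2 i \sqrt{39}$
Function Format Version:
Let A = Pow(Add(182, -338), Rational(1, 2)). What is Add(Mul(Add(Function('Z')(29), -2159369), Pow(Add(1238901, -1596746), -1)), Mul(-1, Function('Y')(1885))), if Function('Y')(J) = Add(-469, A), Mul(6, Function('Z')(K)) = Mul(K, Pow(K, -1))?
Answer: Add(Rational(1019932043, 2147070), Mul(-2, I, Pow(39, Rational(1, 2)))) ≈ Add(475.03, Mul(-12.490, I))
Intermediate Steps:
A = Mul(2, I, Pow(39, Rational(1, 2))) (A = Pow(-156, Rational(1, 2)) = Mul(2, I, Pow(39, Rational(1, 2))) ≈ Mul(12.490, I))
Function('Z')(K) = Rational(1, 6) (Function('Z')(K) = Mul(Rational(1, 6), Mul(K, Pow(K, -1))) = Mul(Rational(1, 6), 1) = Rational(1, 6))
Function('Y')(J) = Add(-469, Mul(2, I, Pow(39, Rational(1, 2))))
Add(Mul(Add(Function('Z')(29), -2159369), Pow(Add(1238901, -1596746), -1)), Mul(-1, Function('Y')(1885))) = Add(Mul(Add(Rational(1, 6), -2159369), Pow(Add(1238901, -1596746), -1)), Mul(-1, Add(-469, Mul(2, I, Pow(39, Rational(1, 2)))))) = Add(Mul(Rational(-12956213, 6), Pow(-357845, -1)), Add(469, Mul(-2, I, Pow(39, Rational(1, 2))))) = Add(Mul(Rational(-12956213, 6), Rational(-1, 357845)), Add(469, Mul(-2, I, Pow(39, Rational(1, 2))))) = Add(Rational(12956213, 2147070), Add(469, Mul(-2, I, Pow(39, Rational(1, 2))))) = Add(Rational(1019932043, 2147070), Mul(-2, I, Pow(39, Rational(1, 2))))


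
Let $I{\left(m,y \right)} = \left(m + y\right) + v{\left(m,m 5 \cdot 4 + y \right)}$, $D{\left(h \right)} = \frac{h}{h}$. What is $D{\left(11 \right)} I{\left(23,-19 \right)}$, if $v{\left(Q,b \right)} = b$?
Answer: $445$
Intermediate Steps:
$D{\left(h \right)} = 1$
$I{\left(m,y \right)} = 2 y + 21 m$ ($I{\left(m,y \right)} = \left(m + y\right) + \left(m 5 \cdot 4 + y\right) = \left(m + y\right) + \left(5 m 4 + y\right) = \left(m + y\right) + \left(20 m + y\right) = \left(m + y\right) + \left(y + 20 m\right) = 2 y + 21 m$)
$D{\left(11 \right)} I{\left(23,-19 \right)} = 1 \left(2 \left(-19\right) + 21 \cdot 23\right) = 1 \left(-38 + 483\right) = 1 \cdot 445 = 445$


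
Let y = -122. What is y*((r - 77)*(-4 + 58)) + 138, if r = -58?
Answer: 889518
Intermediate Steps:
y*((r - 77)*(-4 + 58)) + 138 = -122*(-58 - 77)*(-4 + 58) + 138 = -(-16470)*54 + 138 = -122*(-7290) + 138 = 889380 + 138 = 889518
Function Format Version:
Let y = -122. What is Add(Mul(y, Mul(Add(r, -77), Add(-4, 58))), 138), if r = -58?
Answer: 889518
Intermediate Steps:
Add(Mul(y, Mul(Add(r, -77), Add(-4, 58))), 138) = Add(Mul(-122, Mul(Add(-58, -77), Add(-4, 58))), 138) = Add(Mul(-122, Mul(-135, 54)), 138) = Add(Mul(-122, -7290), 138) = Add(889380, 138) = 889518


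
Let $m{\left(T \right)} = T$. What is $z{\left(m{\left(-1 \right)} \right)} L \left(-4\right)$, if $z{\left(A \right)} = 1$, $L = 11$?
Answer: $-44$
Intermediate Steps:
$z{\left(m{\left(-1 \right)} \right)} L \left(-4\right) = 1 \cdot 11 \left(-4\right) = 11 \left(-4\right) = -44$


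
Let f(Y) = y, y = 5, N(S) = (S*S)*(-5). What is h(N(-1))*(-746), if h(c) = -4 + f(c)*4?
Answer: -11936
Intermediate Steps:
N(S) = -5*S² (N(S) = S²*(-5) = -5*S²)
f(Y) = 5
h(c) = 16 (h(c) = -4 + 5*4 = -4 + 20 = 16)
h(N(-1))*(-746) = 16*(-746) = -11936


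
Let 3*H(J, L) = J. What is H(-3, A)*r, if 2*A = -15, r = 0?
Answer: 0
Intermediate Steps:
A = -15/2 (A = (1/2)*(-15) = -15/2 ≈ -7.5000)
H(J, L) = J/3
H(-3, A)*r = ((1/3)*(-3))*0 = -1*0 = 0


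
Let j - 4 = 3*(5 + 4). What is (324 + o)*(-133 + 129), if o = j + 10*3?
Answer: -1540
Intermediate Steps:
j = 31 (j = 4 + 3*(5 + 4) = 4 + 3*9 = 4 + 27 = 31)
o = 61 (o = 31 + 10*3 = 31 + 30 = 61)
(324 + o)*(-133 + 129) = (324 + 61)*(-133 + 129) = 385*(-4) = -1540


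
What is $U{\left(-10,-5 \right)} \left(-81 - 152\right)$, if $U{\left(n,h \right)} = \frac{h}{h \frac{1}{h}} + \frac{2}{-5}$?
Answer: $\frac{6291}{5} \approx 1258.2$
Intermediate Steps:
$U{\left(n,h \right)} = - \frac{2}{5} + h$ ($U{\left(n,h \right)} = \frac{h}{1} + 2 \left(- \frac{1}{5}\right) = h 1 - \frac{2}{5} = h - \frac{2}{5} = - \frac{2}{5} + h$)
$U{\left(-10,-5 \right)} \left(-81 - 152\right) = \left(- \frac{2}{5} - 5\right) \left(-81 - 152\right) = \left(- \frac{27}{5}\right) \left(-233\right) = \frac{6291}{5}$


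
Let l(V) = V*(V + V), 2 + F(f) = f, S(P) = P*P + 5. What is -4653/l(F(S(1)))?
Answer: -4653/32 ≈ -145.41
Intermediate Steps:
S(P) = 5 + P**2 (S(P) = P**2 + 5 = 5 + P**2)
F(f) = -2 + f
l(V) = 2*V**2 (l(V) = V*(2*V) = 2*V**2)
-4653/l(F(S(1))) = -4653*1/(2*(-2 + (5 + 1**2))**2) = -4653*1/(2*(-2 + (5 + 1))**2) = -4653*1/(2*(-2 + 6)**2) = -4653/(2*4**2) = -4653/(2*16) = -4653/32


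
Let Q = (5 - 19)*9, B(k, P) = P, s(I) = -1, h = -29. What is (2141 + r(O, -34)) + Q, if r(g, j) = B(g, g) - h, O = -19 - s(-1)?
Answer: 2026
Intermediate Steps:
O = -18 (O = -19 - 1*(-1) = -19 + 1 = -18)
Q = -126 (Q = -14*9 = -126)
r(g, j) = 29 + g (r(g, j) = g - 1*(-29) = g + 29 = 29 + g)
(2141 + r(O, -34)) + Q = (2141 + (29 - 18)) - 126 = (2141 + 11) - 126 = 2152 - 126 = 2026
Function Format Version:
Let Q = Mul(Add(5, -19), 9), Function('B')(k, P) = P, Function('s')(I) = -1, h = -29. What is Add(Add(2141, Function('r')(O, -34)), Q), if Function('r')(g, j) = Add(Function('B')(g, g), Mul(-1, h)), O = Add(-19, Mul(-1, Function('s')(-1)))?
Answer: 2026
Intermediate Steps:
O = -18 (O = Add(-19, Mul(-1, -1)) = Add(-19, 1) = -18)
Q = -126 (Q = Mul(-14, 9) = -126)
Function('r')(g, j) = Add(29, g) (Function('r')(g, j) = Add(g, Mul(-1, -29)) = Add(g, 29) = Add(29, g))
Add(Add(2141, Function('r')(O, -34)), Q) = Add(Add(2141, Add(29, -18)), -126) = Add(Add(2141, 11), -126) = Add(2152, -126) = 2026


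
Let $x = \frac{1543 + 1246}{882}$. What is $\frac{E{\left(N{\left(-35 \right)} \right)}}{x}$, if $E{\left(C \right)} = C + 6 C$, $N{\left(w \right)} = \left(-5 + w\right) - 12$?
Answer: $- \frac{321048}{2789} \approx -115.11$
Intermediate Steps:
$N{\left(w \right)} = -17 + w$
$E{\left(C \right)} = 7 C$
$x = \frac{2789}{882}$ ($x = 2789 \cdot \frac{1}{882} = \frac{2789}{882} \approx 3.1621$)
$\frac{E{\left(N{\left(-35 \right)} \right)}}{x} = \frac{7 \left(-17 - 35\right)}{\frac{2789}{882}} = 7 \left(-52\right) \frac{882}{2789} = \left(-364\right) \frac{882}{2789} = - \frac{321048}{2789}$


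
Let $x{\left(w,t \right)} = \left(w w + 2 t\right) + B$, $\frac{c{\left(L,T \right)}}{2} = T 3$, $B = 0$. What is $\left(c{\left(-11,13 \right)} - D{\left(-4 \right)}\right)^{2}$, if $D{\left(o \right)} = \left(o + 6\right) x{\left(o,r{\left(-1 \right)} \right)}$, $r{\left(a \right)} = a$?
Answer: $2500$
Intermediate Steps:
$c{\left(L,T \right)} = 6 T$ ($c{\left(L,T \right)} = 2 T 3 = 2 \cdot 3 T = 6 T$)
$x{\left(w,t \right)} = w^{2} + 2 t$ ($x{\left(w,t \right)} = \left(w w + 2 t\right) + 0 = \left(w^{2} + 2 t\right) + 0 = w^{2} + 2 t$)
$D{\left(o \right)} = \left(-2 + o^{2}\right) \left(6 + o\right)$ ($D{\left(o \right)} = \left(o + 6\right) \left(o^{2} + 2 \left(-1\right)\right) = \left(6 + o\right) \left(o^{2} - 2\right) = \left(6 + o\right) \left(-2 + o^{2}\right) = \left(-2 + o^{2}\right) \left(6 + o\right)$)
$\left(c{\left(-11,13 \right)} - D{\left(-4 \right)}\right)^{2} = \left(6 \cdot 13 - \left(-2 + \left(-4\right)^{2}\right) \left(6 - 4\right)\right)^{2} = \left(78 - \left(-2 + 16\right) 2\right)^{2} = \left(78 - 14 \cdot 2\right)^{2} = \left(78 - 28\right)^{2} = 50^{2} = 2500$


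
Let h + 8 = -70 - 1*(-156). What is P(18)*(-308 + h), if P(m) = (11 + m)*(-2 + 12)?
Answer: -66700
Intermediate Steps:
h = 78 (h = -8 + (-70 - 1*(-156)) = -8 + (-70 + 156) = -8 + 86 = 78)
P(m) = 110 + 10*m (P(m) = (11 + m)*10 = 110 + 10*m)
P(18)*(-308 + h) = (110 + 10*18)*(-308 + 78) = (110 + 180)*(-230) = 290*(-230) = -66700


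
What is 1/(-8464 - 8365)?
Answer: -1/16829 ≈ -5.9421e-5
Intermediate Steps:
1/(-8464 - 8365) = 1/(-16829) = -1/16829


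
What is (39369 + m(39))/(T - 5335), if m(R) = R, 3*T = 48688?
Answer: 118224/32683 ≈ 3.6173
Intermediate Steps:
T = 48688/3 (T = (1/3)*48688 = 48688/3 ≈ 16229.)
(39369 + m(39))/(T - 5335) = (39369 + 39)/(48688/3 - 5335) = 39408/(32683/3) = 39408*(3/32683) = 118224/32683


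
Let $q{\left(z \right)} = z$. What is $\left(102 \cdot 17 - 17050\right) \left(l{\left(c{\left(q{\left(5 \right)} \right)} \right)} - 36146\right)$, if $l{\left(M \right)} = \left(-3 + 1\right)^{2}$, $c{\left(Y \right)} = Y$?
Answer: $553550872$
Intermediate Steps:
$l{\left(M \right)} = 4$ ($l{\left(M \right)} = \left(-2\right)^{2} = 4$)
$\left(102 \cdot 17 - 17050\right) \left(l{\left(c{\left(q{\left(5 \right)} \right)} \right)} - 36146\right) = \left(102 \cdot 17 - 17050\right) \left(4 - 36146\right) = \left(1734 - 17050\right) \left(-36142\right) = \left(-15316\right) \left(-36142\right) = 553550872$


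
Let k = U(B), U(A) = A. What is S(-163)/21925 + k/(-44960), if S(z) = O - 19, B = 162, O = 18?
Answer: -359681/98574800 ≈ -0.0036488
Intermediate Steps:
k = 162
S(z) = -1 (S(z) = 18 - 19 = -1)
S(-163)/21925 + k/(-44960) = -1/21925 + 162/(-44960) = -1*1/21925 + 162*(-1/44960) = -1/21925 - 81/22480 = -359681/98574800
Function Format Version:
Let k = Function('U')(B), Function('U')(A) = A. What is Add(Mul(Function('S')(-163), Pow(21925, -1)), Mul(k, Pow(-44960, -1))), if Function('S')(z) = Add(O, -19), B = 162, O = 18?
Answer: Rational(-359681, 98574800) ≈ -0.0036488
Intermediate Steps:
k = 162
Function('S')(z) = -1 (Function('S')(z) = Add(18, -19) = -1)
Add(Mul(Function('S')(-163), Pow(21925, -1)), Mul(k, Pow(-44960, -1))) = Add(Mul(-1, Pow(21925, -1)), Mul(162, Pow(-44960, -1))) = Add(Mul(-1, Rational(1, 21925)), Mul(162, Rational(-1, 44960))) = Add(Rational(-1, 21925), Rational(-81, 22480)) = Rational(-359681, 98574800)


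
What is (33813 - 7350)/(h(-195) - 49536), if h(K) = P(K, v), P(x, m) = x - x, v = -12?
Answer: -8821/16512 ≈ -0.53422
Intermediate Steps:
P(x, m) = 0
h(K) = 0
(33813 - 7350)/(h(-195) - 49536) = (33813 - 7350)/(0 - 49536) = 26463/(-49536) = 26463*(-1/49536) = -8821/16512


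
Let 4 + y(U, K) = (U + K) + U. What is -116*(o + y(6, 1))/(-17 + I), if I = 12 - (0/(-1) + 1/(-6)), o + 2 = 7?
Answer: 336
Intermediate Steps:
y(U, K) = -4 + K + 2*U (y(U, K) = -4 + ((U + K) + U) = -4 + ((K + U) + U) = -4 + (K + 2*U) = -4 + K + 2*U)
o = 5 (o = -2 + 7 = 5)
I = 73/6 (I = 12 - (0*(-1) + 1*(-⅙)) = 12 - (0 - ⅙) = 12 - 1*(-⅙) = 12 + ⅙ = 73/6 ≈ 12.167)
-116*(o + y(6, 1))/(-17 + I) = -116*(5 + (-4 + 1 + 2*6))/(-17 + 73/6) = -116*(5 + (-4 + 1 + 12))/(-29/6) = -116*(5 + 9)*(-6)/29 = -1624*(-6)/29 = -116*(-84/29) = 336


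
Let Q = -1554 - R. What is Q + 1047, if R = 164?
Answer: -671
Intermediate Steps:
Q = -1718 (Q = -1554 - 1*164 = -1554 - 164 = -1718)
Q + 1047 = -1718 + 1047 = -671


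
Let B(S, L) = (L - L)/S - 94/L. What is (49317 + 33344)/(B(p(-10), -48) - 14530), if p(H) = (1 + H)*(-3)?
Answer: -1983864/348673 ≈ -5.6898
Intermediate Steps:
p(H) = -3 - 3*H
B(S, L) = -94/L (B(S, L) = 0/S - 94/L = 0 - 94/L = -94/L)
(49317 + 33344)/(B(p(-10), -48) - 14530) = (49317 + 33344)/(-94/(-48) - 14530) = 82661/(-94*(-1/48) - 14530) = 82661/(47/24 - 14530) = 82661/(-348673/24) = 82661*(-24/348673) = -1983864/348673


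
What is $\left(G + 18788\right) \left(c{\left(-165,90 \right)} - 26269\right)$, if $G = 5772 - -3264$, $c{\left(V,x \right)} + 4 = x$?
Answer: $-728515792$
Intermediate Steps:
$c{\left(V,x \right)} = -4 + x$
$G = 9036$ ($G = 5772 + 3264 = 9036$)
$\left(G + 18788\right) \left(c{\left(-165,90 \right)} - 26269\right) = \left(9036 + 18788\right) \left(\left(-4 + 90\right) - 26269\right) = 27824 \left(86 - 26269\right) = 27824 \left(-26183\right) = -728515792$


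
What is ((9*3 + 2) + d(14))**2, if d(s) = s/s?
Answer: 900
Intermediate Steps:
d(s) = 1
((9*3 + 2) + d(14))**2 = ((9*3 + 2) + 1)**2 = ((27 + 2) + 1)**2 = (29 + 1)**2 = 30**2 = 900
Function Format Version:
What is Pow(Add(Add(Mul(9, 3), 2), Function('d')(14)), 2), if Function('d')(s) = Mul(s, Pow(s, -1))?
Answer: 900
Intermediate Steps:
Function('d')(s) = 1
Pow(Add(Add(Mul(9, 3), 2), Function('d')(14)), 2) = Pow(Add(Add(Mul(9, 3), 2), 1), 2) = Pow(Add(Add(27, 2), 1), 2) = Pow(Add(29, 1), 2) = Pow(30, 2) = 900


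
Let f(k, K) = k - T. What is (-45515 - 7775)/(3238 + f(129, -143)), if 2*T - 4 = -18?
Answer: -26645/1687 ≈ -15.794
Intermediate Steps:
T = -7 (T = 2 + (½)*(-18) = 2 - 9 = -7)
f(k, K) = 7 + k (f(k, K) = k - 1*(-7) = k + 7 = 7 + k)
(-45515 - 7775)/(3238 + f(129, -143)) = (-45515 - 7775)/(3238 + (7 + 129)) = -53290/(3238 + 136) = -53290/3374 = -53290*1/3374 = -26645/1687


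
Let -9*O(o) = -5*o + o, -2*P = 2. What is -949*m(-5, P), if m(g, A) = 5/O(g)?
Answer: 8541/4 ≈ 2135.3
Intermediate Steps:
P = -1 (P = -½*2 = -1)
O(o) = 4*o/9 (O(o) = -(-5*o + o)/9 = -(-4)*o/9 = 4*o/9)
m(g, A) = 45/(4*g) (m(g, A) = 5/((4*g/9)) = 5*(9/(4*g)) = 45/(4*g))
-949*m(-5, P) = -42705/(4*(-5)) = -42705*(-1)/(4*5) = -949*(-9/4) = 8541/4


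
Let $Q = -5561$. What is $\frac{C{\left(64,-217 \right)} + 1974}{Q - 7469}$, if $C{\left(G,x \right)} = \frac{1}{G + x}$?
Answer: $- \frac{302021}{1993590} \approx -0.1515$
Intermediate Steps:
$\frac{C{\left(64,-217 \right)} + 1974}{Q - 7469} = \frac{\frac{1}{64 - 217} + 1974}{-5561 - 7469} = \frac{\frac{1}{-153} + 1974}{-13030} = \left(- \frac{1}{153} + 1974\right) \left(- \frac{1}{13030}\right) = \frac{302021}{153} \left(- \frac{1}{13030}\right) = - \frac{302021}{1993590}$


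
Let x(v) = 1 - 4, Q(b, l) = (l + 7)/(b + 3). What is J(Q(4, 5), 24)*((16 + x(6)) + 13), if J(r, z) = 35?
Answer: 910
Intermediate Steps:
Q(b, l) = (7 + l)/(3 + b)
x(v) = -3
J(Q(4, 5), 24)*((16 + x(6)) + 13) = 35*((16 - 3) + 13) = 35*(13 + 13) = 35*26 = 910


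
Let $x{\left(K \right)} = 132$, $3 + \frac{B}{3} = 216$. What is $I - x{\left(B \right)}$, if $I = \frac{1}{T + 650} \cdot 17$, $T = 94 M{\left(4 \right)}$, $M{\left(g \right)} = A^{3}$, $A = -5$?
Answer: $- \frac{1465217}{11100} \approx -132.0$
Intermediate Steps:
$B = 639$ ($B = -9 + 3 \cdot 216 = -9 + 648 = 639$)
$M{\left(g \right)} = -125$ ($M{\left(g \right)} = \left(-5\right)^{3} = -125$)
$T = -11750$ ($T = 94 \left(-125\right) = -11750$)
$I = - \frac{17}{11100}$ ($I = \frac{1}{-11750 + 650} \cdot 17 = \frac{1}{-11100} \cdot 17 = \left(- \frac{1}{11100}\right) 17 = - \frac{17}{11100} \approx -0.0015315$)
$I - x{\left(B \right)} = - \frac{17}{11100} - 132 = - \frac{1465217}{11100}$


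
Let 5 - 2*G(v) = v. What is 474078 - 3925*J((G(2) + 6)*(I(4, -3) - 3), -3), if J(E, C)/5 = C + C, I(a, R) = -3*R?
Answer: 591828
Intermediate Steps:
G(v) = 5/2 - v/2
J(E, C) = 10*C (J(E, C) = 5*(C + C) = 5*(2*C) = 10*C)
474078 - 3925*J((G(2) + 6)*(I(4, -3) - 3), -3) = 474078 - 3925*10*(-3) = 474078 - 3925*(-30) = 474078 - 1*(-117750) = 474078 + 117750 = 591828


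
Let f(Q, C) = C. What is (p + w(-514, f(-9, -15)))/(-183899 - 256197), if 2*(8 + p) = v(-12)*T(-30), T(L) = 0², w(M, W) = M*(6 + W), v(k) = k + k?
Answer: -2309/220048 ≈ -0.010493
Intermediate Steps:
v(k) = 2*k
T(L) = 0
p = -8 (p = -8 + ((2*(-12))*0)/2 = -8 + (-24*0)/2 = -8 + (½)*0 = -8 + 0 = -8)
(p + w(-514, f(-9, -15)))/(-183899 - 256197) = (-8 - 514*(6 - 15))/(-183899 - 256197) = (-8 - 514*(-9))/(-440096) = (-8 + 4626)*(-1/440096) = 4618*(-1/440096) = -2309/220048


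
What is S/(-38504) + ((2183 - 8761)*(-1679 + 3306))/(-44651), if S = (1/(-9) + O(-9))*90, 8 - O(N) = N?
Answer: 51502196388/214905263 ≈ 239.65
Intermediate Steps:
O(N) = 8 - N
S = 1520 (S = (1/(-9) + (8 - 1*(-9)))*90 = (-⅑ + (8 + 9))*90 = (-⅑ + 17)*90 = (152/9)*90 = 1520)
S/(-38504) + ((2183 - 8761)*(-1679 + 3306))/(-44651) = 1520/(-38504) + ((2183 - 8761)*(-1679 + 3306))/(-44651) = 1520*(-1/38504) - 6578*1627*(-1/44651) = -190/4813 - 10702406*(-1/44651) = -190/4813 + 10702406/44651 = 51502196388/214905263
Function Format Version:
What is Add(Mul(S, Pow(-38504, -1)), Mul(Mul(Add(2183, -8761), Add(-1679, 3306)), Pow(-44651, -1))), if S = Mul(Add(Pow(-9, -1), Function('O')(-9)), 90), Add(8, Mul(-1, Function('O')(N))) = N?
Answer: Rational(51502196388, 214905263) ≈ 239.65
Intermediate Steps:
Function('O')(N) = Add(8, Mul(-1, N))
S = 1520 (S = Mul(Add(Pow(-9, -1), Add(8, Mul(-1, -9))), 90) = Mul(Add(Rational(-1, 9), Add(8, 9)), 90) = Mul(Add(Rational(-1, 9), 17), 90) = Mul(Rational(152, 9), 90) = 1520)
Add(Mul(S, Pow(-38504, -1)), Mul(Mul(Add(2183, -8761), Add(-1679, 3306)), Pow(-44651, -1))) = Add(Mul(1520, Pow(-38504, -1)), Mul(Mul(Add(2183, -8761), Add(-1679, 3306)), Pow(-44651, -1))) = Add(Mul(1520, Rational(-1, 38504)), Mul(Mul(-6578, 1627), Rational(-1, 44651))) = Add(Rational(-190, 4813), Mul(-10702406, Rational(-1, 44651))) = Add(Rational(-190, 4813), Rational(10702406, 44651)) = Rational(51502196388, 214905263)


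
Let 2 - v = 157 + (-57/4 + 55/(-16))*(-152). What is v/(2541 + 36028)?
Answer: -5687/77138 ≈ -0.073725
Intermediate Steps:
v = -5687/2 (v = 2 - (157 + (-57/4 + 55/(-16))*(-152)) = 2 - (157 + (-57*1/4 + 55*(-1/16))*(-152)) = 2 - (157 + (-57/4 - 55/16)*(-152)) = 2 - (157 - 283/16*(-152)) = 2 - (157 + 5377/2) = 2 - 1*5691/2 = 2 - 5691/2 = -5687/2 ≈ -2843.5)
v/(2541 + 36028) = -5687/(2*(2541 + 36028)) = -5687/2/38569 = -5687/2*1/38569 = -5687/77138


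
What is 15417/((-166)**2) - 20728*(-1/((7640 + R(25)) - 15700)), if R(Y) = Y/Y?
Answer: -446935165/222073804 ≈ -2.0126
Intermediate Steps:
R(Y) = 1
15417/((-166)**2) - 20728*(-1/((7640 + R(25)) - 15700)) = 15417/((-166)**2) - 20728*(-1/((7640 + 1) - 15700)) = 15417/27556 - 20728*(-1/(7641 - 15700)) = 15417*(1/27556) - 20728/((-1*(-8059))) = 15417/27556 - 20728/8059 = -446935165/222073804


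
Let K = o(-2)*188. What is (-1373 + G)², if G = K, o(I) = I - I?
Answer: 1885129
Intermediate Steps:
o(I) = 0
K = 0 (K = 0*188 = 0)
G = 0
(-1373 + G)² = (-1373 + 0)² = (-1373)² = 1885129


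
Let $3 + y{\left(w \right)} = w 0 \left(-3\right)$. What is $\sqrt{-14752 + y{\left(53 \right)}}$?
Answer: $i \sqrt{14755} \approx 121.47 i$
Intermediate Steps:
$y{\left(w \right)} = -3$ ($y{\left(w \right)} = -3 + w 0 \left(-3\right) = -3 + 0 \left(-3\right) = -3 + 0 = -3$)
$\sqrt{-14752 + y{\left(53 \right)}} = \sqrt{-14752 - 3} = \sqrt{-14755} = i \sqrt{14755}$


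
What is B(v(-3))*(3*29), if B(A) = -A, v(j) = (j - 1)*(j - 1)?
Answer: -1392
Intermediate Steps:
v(j) = (-1 + j)² (v(j) = (-1 + j)*(-1 + j) = (-1 + j)²)
B(v(-3))*(3*29) = (-(-1 - 3)²)*(3*29) = -1*(-4)²*87 = -1*16*87 = -16*87 = -1392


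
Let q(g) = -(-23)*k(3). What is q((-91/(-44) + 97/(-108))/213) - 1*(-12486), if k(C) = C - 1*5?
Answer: 12440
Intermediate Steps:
k(C) = -5 + C (k(C) = C - 5 = -5 + C)
q(g) = -46 (q(g) = -(-23)*(-5 + 3) = -(-23)*(-2) = -1*46 = -46)
q((-91/(-44) + 97/(-108))/213) - 1*(-12486) = -46 - 1*(-12486) = -46 + 12486 = 12440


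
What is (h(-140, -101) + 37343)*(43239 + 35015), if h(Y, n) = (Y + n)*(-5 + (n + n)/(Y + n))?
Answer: 3000727884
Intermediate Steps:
h(Y, n) = (-5 + 2*n/(Y + n))*(Y + n) (h(Y, n) = (Y + n)*(-5 + (2*n)/(Y + n)) = (Y + n)*(-5 + 2*n/(Y + n)) = (-5 + 2*n/(Y + n))*(Y + n))
(h(-140, -101) + 37343)*(43239 + 35015) = ((-5*(-140) - 3*(-101)) + 37343)*(43239 + 35015) = ((700 + 303) + 37343)*78254 = (1003 + 37343)*78254 = 38346*78254 = 3000727884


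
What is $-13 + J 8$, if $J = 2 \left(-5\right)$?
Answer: $-93$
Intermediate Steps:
$J = -10$
$-13 + J 8 = -13 - 80 = -93$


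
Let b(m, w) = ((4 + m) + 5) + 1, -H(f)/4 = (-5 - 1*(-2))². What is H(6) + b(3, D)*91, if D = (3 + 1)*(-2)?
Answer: 1147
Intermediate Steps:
D = -8 (D = 4*(-2) = -8)
H(f) = -36 (H(f) = -4*(-5 - 1*(-2))² = -4*(-5 + 2)² = -4*(-3)² = -4*9 = -36)
b(m, w) = 10 + m (b(m, w) = (9 + m) + 1 = 10 + m)
H(6) + b(3, D)*91 = -36 + (10 + 3)*91 = -36 + 13*91 = -36 + 1183 = 1147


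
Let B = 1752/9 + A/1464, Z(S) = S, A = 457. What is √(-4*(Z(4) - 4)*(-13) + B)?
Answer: √104474334/732 ≈ 13.963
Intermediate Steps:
B = 285449/1464 (B = 1752/9 + 457/1464 = 1752*(⅑) + 457*(1/1464) = 584/3 + 457/1464 = 285449/1464 ≈ 194.98)
√(-4*(Z(4) - 4)*(-13) + B) = √(-4*(4 - 4)*(-13) + 285449/1464) = √(-4*0*(-13) + 285449/1464) = √(0*(-13) + 285449/1464) = √(0 + 285449/1464) = √(285449/1464) = √104474334/732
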